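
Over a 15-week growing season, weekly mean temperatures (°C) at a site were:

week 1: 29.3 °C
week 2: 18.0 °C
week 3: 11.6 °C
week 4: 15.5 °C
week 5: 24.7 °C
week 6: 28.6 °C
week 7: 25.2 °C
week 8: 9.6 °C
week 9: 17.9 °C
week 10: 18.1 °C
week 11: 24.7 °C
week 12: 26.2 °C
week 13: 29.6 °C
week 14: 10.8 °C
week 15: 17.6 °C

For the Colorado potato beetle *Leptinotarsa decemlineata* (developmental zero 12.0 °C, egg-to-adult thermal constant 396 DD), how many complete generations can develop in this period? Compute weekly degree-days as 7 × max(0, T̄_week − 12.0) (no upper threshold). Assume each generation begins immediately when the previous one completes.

2 generations

Weekly DD (7 × max(0, T̄ − 12.0)): 121.1, 42.0, 0.0, 24.5, 88.9, 116.2, 92.4, 0.0, 41.3, 42.7, 88.9, 99.4, 123.2, 0.0, 39.2.
Season total = 919.8 DD.
Complete generations = ⌊919.8 / 396⌋ = 2.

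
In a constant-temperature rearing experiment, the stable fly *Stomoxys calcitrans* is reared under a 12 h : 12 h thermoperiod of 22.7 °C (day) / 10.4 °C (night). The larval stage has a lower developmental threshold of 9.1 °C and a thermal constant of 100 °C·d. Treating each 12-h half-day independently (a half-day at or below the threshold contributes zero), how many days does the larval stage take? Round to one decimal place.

13.4 days

Day half: max(0, 22.7 − 9.1) × 0.5 = 13.6 × 0.5 = 6.80 DD.
Night half: max(0, 10.4 − 9.1) × 0.5 = 1.3 × 0.5 = 0.65 DD.
Per 24 h: 7.45 DD/day.
Duration = 100 / 7.45 = 13.423 ≈ 13.4 days.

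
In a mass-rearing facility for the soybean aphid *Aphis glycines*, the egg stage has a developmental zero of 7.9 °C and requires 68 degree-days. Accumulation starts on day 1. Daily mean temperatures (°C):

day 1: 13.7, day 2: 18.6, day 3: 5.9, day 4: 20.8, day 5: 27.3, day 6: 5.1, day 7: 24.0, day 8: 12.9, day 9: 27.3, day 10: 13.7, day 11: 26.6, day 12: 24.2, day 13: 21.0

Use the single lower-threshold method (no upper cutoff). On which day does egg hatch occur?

day 8

Daily DD above 7.9 °C: 5.8, 10.7, 0.0, 12.9, 19.4, 0.0, 16.1, 5.0, 19.4, 5.8, 18.7, 16.3, 13.1.
Cumulative: 5.8, 16.5, 16.5, 29.4, 48.8, 48.8, 64.9, 69.9, 89.3, 95.1, 113.8, 130.1, 143.2.
The total first reaches 68 DD on day 8.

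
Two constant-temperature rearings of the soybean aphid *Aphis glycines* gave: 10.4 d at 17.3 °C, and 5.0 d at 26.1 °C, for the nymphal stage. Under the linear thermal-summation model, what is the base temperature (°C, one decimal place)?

9.2 °C

Equal thermal constants: D₁(T₁ − T_b) = D₂(T₂ − T_b).
10.4·(17.3 − T_b) = 5.0·(26.1 − T_b)
T_b = (10.4·17.3 − 5.0·26.1) / (10.4 − 5.0) = 49.42 / 5.4 = 9.152 °C ≈ 9.2 °C.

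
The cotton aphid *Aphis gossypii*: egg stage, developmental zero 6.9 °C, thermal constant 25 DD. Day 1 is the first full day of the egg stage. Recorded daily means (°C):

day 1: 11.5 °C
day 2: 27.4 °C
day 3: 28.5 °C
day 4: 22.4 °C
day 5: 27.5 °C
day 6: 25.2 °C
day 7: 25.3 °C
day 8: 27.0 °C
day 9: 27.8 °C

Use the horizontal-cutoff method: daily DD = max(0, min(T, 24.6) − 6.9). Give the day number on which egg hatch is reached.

day 3

Daily DD above 6.9 °C (capped at 17.7): 4.6, 17.7, 17.7, 15.5, 17.7, 17.7, 17.7, 17.7, 17.7.
Cumulative: 4.6, 22.3, 40.0, 55.5, 73.2, 90.9, 108.6, 126.3, 144.0.
The total first reaches 25 DD on day 3.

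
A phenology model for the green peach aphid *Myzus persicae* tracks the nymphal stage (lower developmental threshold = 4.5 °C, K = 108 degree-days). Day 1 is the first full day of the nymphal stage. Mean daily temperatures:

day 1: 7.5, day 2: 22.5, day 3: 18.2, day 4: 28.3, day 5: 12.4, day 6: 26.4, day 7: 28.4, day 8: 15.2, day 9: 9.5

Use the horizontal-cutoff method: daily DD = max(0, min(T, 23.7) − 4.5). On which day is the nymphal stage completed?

Daily DD above 4.5 °C (capped at 19.2): 3.0, 18.0, 13.7, 19.2, 7.9, 19.2, 19.2, 10.7, 5.0.
Cumulative: 3.0, 21.0, 34.7, 53.9, 61.8, 81.0, 100.2, 110.9, 115.9.
The total first reaches 108 DD on day 8.

day 8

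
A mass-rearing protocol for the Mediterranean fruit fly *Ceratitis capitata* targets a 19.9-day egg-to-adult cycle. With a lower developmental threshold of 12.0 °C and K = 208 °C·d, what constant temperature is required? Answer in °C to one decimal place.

Required daily accumulation = 208 / 19.9 = 10.452 DD/day.
T = T_base + 10.452 = 12.0 + 10.452 = 22.452 ≈ 22.5 °C.

22.5 °C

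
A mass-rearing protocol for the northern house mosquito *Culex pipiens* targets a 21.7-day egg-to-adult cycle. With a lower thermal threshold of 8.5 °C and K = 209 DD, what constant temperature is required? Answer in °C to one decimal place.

18.1 °C

Required daily accumulation = 209 / 21.7 = 9.631 DD/day.
T = T_base + 9.631 = 8.5 + 9.631 = 18.131 ≈ 18.1 °C.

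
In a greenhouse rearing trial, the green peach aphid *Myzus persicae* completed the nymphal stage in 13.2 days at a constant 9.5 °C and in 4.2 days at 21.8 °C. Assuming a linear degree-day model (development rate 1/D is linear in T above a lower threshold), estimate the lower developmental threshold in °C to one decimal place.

3.8 °C

Equal thermal constants: D₁(T₁ − T_b) = D₂(T₂ − T_b).
13.2·(9.5 − T_b) = 4.2·(21.8 − T_b)
T_b = (13.2·9.5 − 4.2·21.8) / (13.2 − 4.2) = 33.84 / 9.0 = 3.760 °C ≈ 3.8 °C.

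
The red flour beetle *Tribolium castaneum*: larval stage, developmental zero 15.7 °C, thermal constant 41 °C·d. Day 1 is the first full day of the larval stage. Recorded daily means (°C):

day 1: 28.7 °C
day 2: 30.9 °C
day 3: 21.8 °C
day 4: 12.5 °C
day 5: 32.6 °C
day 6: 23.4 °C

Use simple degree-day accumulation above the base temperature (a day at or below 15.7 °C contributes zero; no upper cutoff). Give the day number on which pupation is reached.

day 5

Daily DD above 15.7 °C: 13.0, 15.2, 6.1, 0.0, 16.9, 7.7.
Cumulative: 13.0, 28.2, 34.3, 34.3, 51.2, 58.9.
The total first reaches 41 DD on day 5.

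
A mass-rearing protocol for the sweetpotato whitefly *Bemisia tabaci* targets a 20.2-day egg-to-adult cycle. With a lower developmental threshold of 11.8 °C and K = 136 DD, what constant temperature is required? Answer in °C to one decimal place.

18.5 °C

Required daily accumulation = 136 / 20.2 = 6.733 DD/day.
T = T_base + 6.733 = 11.8 + 6.733 = 18.533 ≈ 18.5 °C.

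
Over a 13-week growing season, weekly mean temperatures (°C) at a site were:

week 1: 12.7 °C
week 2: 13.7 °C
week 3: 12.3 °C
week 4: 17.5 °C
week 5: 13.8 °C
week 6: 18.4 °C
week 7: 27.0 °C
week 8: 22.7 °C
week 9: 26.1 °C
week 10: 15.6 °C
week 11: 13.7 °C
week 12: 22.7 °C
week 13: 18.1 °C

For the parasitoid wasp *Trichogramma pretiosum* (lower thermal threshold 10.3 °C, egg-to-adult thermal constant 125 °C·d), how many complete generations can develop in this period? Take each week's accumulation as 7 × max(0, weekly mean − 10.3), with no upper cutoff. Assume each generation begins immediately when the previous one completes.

5 generations

Weekly DD (7 × max(0, T̄ − 10.3)): 16.8, 23.8, 14.0, 50.4, 24.5, 56.7, 116.9, 86.8, 110.6, 37.1, 23.8, 86.8, 54.6.
Season total = 702.8 DD.
Complete generations = ⌊702.8 / 125⌋ = 5.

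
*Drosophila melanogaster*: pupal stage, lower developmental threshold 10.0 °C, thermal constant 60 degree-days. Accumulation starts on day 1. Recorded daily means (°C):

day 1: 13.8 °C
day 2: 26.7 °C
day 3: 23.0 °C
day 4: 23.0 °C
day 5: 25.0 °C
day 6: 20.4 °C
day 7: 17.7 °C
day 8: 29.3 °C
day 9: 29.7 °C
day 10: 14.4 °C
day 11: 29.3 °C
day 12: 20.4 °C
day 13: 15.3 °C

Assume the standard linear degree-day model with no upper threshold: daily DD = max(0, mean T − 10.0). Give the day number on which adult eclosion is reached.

Daily DD above 10.0 °C: 3.8, 16.7, 13.0, 13.0, 15.0, 10.4, 7.7, 19.3, 19.7, 4.4, 19.3, 10.4, 5.3.
Cumulative: 3.8, 20.5, 33.5, 46.5, 61.5, 71.9, 79.6, 98.9, 118.6, 123.0, 142.3, 152.7, 158.0.
The total first reaches 60 DD on day 5.

day 5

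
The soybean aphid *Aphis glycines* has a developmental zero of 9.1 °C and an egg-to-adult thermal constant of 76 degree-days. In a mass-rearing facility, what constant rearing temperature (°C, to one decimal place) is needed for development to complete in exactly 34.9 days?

Required daily accumulation = 76 / 34.9 = 2.178 DD/day.
T = T_base + 2.178 = 9.1 + 2.178 = 11.278 ≈ 11.3 °C.

11.3 °C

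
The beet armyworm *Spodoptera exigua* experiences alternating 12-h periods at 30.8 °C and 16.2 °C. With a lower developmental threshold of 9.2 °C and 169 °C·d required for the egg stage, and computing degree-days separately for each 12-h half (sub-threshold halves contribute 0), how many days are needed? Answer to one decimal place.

Day half: max(0, 30.8 − 9.2) × 0.5 = 21.6 × 0.5 = 10.80 DD.
Night half: max(0, 16.2 − 9.2) × 0.5 = 7.0 × 0.5 = 3.50 DD.
Per 24 h: 14.30 DD/day.
Duration = 169 / 14.30 = 11.818 ≈ 11.8 days.

11.8 days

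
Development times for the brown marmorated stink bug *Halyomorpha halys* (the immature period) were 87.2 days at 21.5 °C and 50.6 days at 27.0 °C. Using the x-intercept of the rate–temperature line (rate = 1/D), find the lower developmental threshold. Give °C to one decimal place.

Under the model K = D·(T − T_b), so D₁·(T₁ − T_b) = D₂·(T₂ − T_b).
87.2·(21.5 − T_b) = 50.6·(27.0 − T_b)
T_b = (87.2·21.5 − 50.6·27.0) / (87.2 − 50.6) = 508.60 / 36.6 = 13.896 °C ≈ 13.9 °C.

13.9 °C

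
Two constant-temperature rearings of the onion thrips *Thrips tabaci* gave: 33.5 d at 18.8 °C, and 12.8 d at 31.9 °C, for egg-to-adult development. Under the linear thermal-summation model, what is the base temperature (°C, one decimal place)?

10.7 °C

Under the model K = D·(T − T_b), so D₁·(T₁ − T_b) = D₂·(T₂ − T_b).
33.5·(18.8 − T_b) = 12.8·(31.9 − T_b)
T_b = (33.5·18.8 − 12.8·31.9) / (33.5 − 12.8) = 221.48 / 20.7 = 10.700 °C ≈ 10.7 °C.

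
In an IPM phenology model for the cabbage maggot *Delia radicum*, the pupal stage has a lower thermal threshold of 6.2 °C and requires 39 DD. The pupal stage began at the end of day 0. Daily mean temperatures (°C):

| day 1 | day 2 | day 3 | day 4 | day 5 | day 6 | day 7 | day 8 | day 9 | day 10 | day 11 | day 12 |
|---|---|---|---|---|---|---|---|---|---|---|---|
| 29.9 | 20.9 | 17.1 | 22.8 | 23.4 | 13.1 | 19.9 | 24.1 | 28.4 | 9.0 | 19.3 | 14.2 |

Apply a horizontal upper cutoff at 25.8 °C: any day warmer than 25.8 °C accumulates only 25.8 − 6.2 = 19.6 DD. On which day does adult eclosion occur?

Daily DD above 6.2 °C (capped at 19.6): 19.6, 14.7, 10.9, 16.6, 17.2, 6.9, 13.7, 17.9, 19.6, 2.8, 13.1, 8.0.
Cumulative: 19.6, 34.3, 45.2, 61.8, 79.0, 85.9, 99.6, 117.5, 137.1, 139.9, 153.0, 161.0.
The total first reaches 39 DD on day 3.

day 3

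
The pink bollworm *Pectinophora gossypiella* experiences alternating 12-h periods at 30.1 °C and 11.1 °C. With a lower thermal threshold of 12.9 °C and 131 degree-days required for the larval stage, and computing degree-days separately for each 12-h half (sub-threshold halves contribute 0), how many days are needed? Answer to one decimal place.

Day half: max(0, 30.1 − 12.9) × 0.5 = 17.2 × 0.5 = 8.60 DD.
Night half: max(0, 11.1 − 12.9) × 0.5 = 0.0 × 0.5 = 0.00 DD.
Per 24 h: 8.60 DD/day.
Duration = 131 / 8.60 = 15.233 ≈ 15.2 days.

15.2 days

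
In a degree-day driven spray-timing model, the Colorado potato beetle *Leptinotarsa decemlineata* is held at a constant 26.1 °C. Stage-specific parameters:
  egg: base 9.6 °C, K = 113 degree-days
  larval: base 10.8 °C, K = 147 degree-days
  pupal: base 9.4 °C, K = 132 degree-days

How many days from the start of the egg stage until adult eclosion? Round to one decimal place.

24.4 days

egg: 113 / (26.1 − 9.6) = 113 / 16.5 = 6.848 d.
larval: 147 / (26.1 − 10.8) = 147 / 15.3 = 9.608 d.
pupal: 132 / (26.1 − 9.4) = 132 / 16.7 = 7.904 d.
Sum = 24.361 ≈ 24.4 days.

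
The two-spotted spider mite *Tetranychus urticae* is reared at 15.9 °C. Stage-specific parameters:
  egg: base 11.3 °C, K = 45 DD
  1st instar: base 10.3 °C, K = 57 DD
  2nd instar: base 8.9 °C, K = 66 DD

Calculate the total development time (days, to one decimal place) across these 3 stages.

egg: 45 / (15.9 − 11.3) = 45 / 4.6 = 9.783 d.
1st instar: 57 / (15.9 − 10.3) = 57 / 5.6 = 10.179 d.
2nd instar: 66 / (15.9 − 8.9) = 66 / 7.0 = 9.429 d.
Sum = 29.390 ≈ 29.4 days.

29.4 days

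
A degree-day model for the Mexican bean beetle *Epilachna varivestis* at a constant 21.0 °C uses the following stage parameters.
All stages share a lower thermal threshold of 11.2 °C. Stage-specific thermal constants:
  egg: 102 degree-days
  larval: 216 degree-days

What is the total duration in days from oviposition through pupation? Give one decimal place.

Daily accumulation at 21.0 °C = 21.0 − 11.2 = 9.8 DD/day.
Total K = 102 + 216 = 318 DD.
Total duration = 318 / 9.8 = 32.449 ≈ 32.4 days.

32.4 days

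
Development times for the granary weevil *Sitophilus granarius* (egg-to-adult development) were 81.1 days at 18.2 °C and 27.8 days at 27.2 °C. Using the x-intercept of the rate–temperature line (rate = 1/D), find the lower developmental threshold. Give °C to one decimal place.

Under the model K = D·(T − T_b), so D₁·(T₁ − T_b) = D₂·(T₂ − T_b).
81.1·(18.2 − T_b) = 27.8·(27.2 − T_b)
T_b = (81.1·18.2 − 27.8·27.2) / (81.1 − 27.8) = 719.86 / 53.3 = 13.506 °C ≈ 13.5 °C.

13.5 °C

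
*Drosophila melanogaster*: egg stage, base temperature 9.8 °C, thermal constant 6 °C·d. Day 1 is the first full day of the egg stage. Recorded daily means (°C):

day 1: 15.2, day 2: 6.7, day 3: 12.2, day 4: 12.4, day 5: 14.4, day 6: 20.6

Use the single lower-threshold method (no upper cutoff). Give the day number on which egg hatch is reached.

Daily DD above 9.8 °C: 5.4, 0.0, 2.4, 2.6, 4.6, 10.8.
Cumulative: 5.4, 5.4, 7.8, 10.4, 15.0, 25.8.
The total first reaches 6 DD on day 3.

day 3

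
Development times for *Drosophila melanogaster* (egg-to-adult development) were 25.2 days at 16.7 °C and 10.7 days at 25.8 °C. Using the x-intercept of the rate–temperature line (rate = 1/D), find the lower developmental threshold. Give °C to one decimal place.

10.0 °C

Linear rate model ⇒ the product D·(T − T_b) is constant across temperatures.
25.2·(16.7 − T_b) = 10.7·(25.8 − T_b)
T_b = (25.2·16.7 − 10.7·25.8) / (25.2 − 10.7) = 144.78 / 14.5 = 9.985 °C ≈ 10.0 °C.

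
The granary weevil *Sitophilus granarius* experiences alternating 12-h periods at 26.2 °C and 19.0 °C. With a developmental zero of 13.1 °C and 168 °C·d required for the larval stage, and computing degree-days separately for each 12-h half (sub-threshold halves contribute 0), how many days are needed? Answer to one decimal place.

17.7 days

Day half: max(0, 26.2 − 13.1) × 0.5 = 13.1 × 0.5 = 6.55 DD.
Night half: max(0, 19.0 − 13.1) × 0.5 = 5.9 × 0.5 = 2.95 DD.
Per 24 h: 9.50 DD/day.
Duration = 168 / 9.50 = 17.684 ≈ 17.7 days.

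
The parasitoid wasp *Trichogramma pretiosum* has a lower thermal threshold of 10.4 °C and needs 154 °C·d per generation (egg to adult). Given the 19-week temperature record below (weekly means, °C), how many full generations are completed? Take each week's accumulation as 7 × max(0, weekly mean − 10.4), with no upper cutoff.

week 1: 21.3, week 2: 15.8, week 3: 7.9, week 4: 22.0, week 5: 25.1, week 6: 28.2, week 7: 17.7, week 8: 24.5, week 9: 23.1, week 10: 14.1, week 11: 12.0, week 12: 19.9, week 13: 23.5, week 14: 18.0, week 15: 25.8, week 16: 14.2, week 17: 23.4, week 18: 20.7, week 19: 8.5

7 generations

Weekly DD (7 × max(0, T̄ − 10.4)): 76.3, 37.8, 0.0, 81.2, 102.9, 124.6, 51.1, 98.7, 88.9, 25.9, 11.2, 66.5, 91.7, 53.2, 107.8, 26.6, 91.0, 72.1, 0.0.
Season total = 1207.5 DD.
Complete generations = ⌊1207.5 / 154⌋ = 7.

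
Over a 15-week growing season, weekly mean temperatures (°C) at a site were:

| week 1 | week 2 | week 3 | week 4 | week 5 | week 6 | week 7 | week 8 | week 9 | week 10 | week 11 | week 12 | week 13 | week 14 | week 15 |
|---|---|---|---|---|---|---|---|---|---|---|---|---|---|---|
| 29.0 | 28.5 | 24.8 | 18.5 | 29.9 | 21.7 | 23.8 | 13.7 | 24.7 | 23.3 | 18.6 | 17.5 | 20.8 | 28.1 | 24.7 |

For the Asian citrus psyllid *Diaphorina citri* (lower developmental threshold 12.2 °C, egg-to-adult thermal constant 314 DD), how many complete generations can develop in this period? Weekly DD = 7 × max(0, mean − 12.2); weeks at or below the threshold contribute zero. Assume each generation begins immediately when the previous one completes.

Weekly DD (7 × max(0, T̄ − 12.2)): 117.6, 114.1, 88.2, 44.1, 123.9, 66.5, 81.2, 10.5, 87.5, 77.7, 44.8, 37.1, 60.2, 111.3, 87.5.
Season total = 1152.2 DD.
Complete generations = ⌊1152.2 / 314⌋ = 3.

3 generations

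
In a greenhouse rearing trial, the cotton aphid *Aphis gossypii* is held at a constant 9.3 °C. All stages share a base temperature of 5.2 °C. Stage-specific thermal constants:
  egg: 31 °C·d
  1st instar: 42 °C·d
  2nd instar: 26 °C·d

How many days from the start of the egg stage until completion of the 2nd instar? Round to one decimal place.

Daily accumulation at 9.3 °C = 9.3 − 5.2 = 4.1 DD/day.
Total K = 31 + 42 + 26 = 99 DD.
Total duration = 99 / 4.1 = 24.146 ≈ 24.1 days.

24.1 days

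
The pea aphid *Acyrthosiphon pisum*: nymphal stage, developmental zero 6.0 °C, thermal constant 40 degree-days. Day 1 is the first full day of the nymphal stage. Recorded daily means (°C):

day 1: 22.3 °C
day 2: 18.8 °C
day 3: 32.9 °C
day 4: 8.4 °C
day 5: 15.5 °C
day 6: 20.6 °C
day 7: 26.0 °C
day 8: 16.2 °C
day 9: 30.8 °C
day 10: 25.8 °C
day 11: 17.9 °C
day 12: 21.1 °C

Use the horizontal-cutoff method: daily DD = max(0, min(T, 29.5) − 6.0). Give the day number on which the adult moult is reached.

Daily DD above 6.0 °C (capped at 23.5): 16.3, 12.8, 23.5, 2.4, 9.5, 14.6, 20.0, 10.2, 23.5, 19.8, 11.9, 15.1.
Cumulative: 16.3, 29.1, 52.6, 55.0, 64.5, 79.1, 99.1, 109.3, 132.8, 152.6, 164.5, 179.6.
The total first reaches 40 DD on day 3.

day 3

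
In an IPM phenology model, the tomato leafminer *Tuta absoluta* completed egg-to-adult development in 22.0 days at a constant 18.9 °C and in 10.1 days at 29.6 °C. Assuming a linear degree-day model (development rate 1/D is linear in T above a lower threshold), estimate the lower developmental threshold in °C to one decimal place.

9.8 °C

Equal thermal constants: D₁(T₁ − T_b) = D₂(T₂ − T_b).
22.0·(18.9 − T_b) = 10.1·(29.6 − T_b)
T_b = (22.0·18.9 − 10.1·29.6) / (22.0 − 10.1) = 116.84 / 11.9 = 9.818 °C ≈ 9.8 °C.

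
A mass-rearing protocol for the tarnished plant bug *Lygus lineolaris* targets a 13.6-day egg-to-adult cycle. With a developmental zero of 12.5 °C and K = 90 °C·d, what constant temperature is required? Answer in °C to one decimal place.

Required daily accumulation = 90 / 13.6 = 6.618 DD/day.
T = T_base + 6.618 = 12.5 + 6.618 = 19.118 ≈ 19.1 °C.

19.1 °C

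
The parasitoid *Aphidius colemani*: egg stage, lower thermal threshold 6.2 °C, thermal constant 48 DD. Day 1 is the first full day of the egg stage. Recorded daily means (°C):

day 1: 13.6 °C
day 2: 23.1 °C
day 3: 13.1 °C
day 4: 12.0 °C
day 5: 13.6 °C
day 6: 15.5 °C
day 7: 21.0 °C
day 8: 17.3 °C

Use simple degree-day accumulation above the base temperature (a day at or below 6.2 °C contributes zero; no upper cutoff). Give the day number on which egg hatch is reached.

day 6

Daily DD above 6.2 °C: 7.4, 16.9, 6.9, 5.8, 7.4, 9.3, 14.8, 11.1.
Cumulative: 7.4, 24.3, 31.2, 37.0, 44.4, 53.7, 68.5, 79.6.
The total first reaches 48 DD on day 6.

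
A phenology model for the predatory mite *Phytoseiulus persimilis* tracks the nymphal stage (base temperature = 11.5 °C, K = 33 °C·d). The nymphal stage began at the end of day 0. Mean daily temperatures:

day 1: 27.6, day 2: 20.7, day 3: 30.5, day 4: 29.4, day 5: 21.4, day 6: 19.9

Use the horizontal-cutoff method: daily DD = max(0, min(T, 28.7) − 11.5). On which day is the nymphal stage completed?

Daily DD above 11.5 °C (capped at 17.2): 16.1, 9.2, 17.2, 17.2, 9.9, 8.4.
Cumulative: 16.1, 25.3, 42.5, 59.7, 69.6, 78.0.
The total first reaches 33 DD on day 3.

day 3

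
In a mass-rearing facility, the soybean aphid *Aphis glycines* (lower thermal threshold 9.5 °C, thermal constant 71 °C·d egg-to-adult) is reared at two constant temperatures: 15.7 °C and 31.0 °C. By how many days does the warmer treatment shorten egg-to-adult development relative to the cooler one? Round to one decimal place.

8.1 days

At 15.7 °C: 71 / (15.7 − 9.5) = 71 / 6.2 = 11.452 d.
At 31.0 °C: 71 / (31.0 − 9.5) = 71 / 21.5 = 3.302 d.
Difference = |11.452 − 3.302| = 8.149 ≈ 8.1 days.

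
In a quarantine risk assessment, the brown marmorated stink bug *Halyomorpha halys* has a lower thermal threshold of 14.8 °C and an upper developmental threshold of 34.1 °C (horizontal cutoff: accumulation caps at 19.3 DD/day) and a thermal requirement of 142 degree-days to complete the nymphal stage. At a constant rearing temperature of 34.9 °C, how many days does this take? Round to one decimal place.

Temperature 34.9 °C exceeds the upper threshold, so daily accumulation caps at 34.1 − 14.8 = 19.3 DD/day.
Duration = 142 / 19.3 = 7.358 ≈ 7.4 days.

7.4 days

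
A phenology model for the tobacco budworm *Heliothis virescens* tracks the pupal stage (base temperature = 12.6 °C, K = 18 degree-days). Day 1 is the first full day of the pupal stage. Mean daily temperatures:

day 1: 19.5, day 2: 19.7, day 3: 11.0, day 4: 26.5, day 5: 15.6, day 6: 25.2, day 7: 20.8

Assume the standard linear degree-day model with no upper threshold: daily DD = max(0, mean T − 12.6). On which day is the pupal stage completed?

Daily DD above 12.6 °C: 6.9, 7.1, 0.0, 13.9, 3.0, 12.6, 8.2.
Cumulative: 6.9, 14.0, 14.0, 27.9, 30.9, 43.5, 51.7.
The total first reaches 18 DD on day 4.

day 4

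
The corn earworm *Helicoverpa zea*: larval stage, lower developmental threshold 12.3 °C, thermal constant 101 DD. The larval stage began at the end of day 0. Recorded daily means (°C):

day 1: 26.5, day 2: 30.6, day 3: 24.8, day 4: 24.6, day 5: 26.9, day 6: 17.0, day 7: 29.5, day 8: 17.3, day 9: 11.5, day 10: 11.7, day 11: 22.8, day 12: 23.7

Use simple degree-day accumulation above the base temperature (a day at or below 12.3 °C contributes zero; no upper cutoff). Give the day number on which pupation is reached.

day 11

Daily DD above 12.3 °C: 14.2, 18.3, 12.5, 12.3, 14.6, 4.7, 17.2, 5.0, 0.0, 0.0, 10.5, 11.4.
Cumulative: 14.2, 32.5, 45.0, 57.3, 71.9, 76.6, 93.8, 98.8, 98.8, 98.8, 109.3, 120.7.
The total first reaches 101 DD on day 11.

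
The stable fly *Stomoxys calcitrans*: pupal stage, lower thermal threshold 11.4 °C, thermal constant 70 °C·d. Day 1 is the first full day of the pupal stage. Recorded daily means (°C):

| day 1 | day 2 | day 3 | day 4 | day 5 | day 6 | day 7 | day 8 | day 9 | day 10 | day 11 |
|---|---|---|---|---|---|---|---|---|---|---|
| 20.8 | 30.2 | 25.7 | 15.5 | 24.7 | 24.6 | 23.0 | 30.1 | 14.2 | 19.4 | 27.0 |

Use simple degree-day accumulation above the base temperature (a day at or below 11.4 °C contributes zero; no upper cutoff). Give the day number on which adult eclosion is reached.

day 6

Daily DD above 11.4 °C: 9.4, 18.8, 14.3, 4.1, 13.3, 13.2, 11.6, 18.7, 2.8, 8.0, 15.6.
Cumulative: 9.4, 28.2, 42.5, 46.6, 59.9, 73.1, 84.7, 103.4, 106.2, 114.2, 129.8.
The total first reaches 70 DD on day 6.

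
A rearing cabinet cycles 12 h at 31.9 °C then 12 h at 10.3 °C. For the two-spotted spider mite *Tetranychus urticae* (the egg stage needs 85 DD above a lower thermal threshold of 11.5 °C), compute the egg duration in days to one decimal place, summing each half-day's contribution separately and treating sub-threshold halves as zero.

Day half: max(0, 31.9 − 11.5) × 0.5 = 20.4 × 0.5 = 10.20 DD.
Night half: max(0, 10.3 − 11.5) × 0.5 = 0.0 × 0.5 = 0.00 DD.
Per 24 h: 10.20 DD/day.
Duration = 85 / 10.20 = 8.333 ≈ 8.3 days.

8.3 days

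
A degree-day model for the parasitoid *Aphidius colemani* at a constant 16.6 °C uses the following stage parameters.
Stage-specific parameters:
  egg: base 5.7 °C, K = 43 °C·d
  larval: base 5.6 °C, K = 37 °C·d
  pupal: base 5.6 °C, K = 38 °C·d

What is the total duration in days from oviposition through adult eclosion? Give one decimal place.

10.8 days

egg: 43 / (16.6 − 5.7) = 43 / 10.9 = 3.945 d.
larval: 37 / (16.6 − 5.6) = 37 / 11.0 = 3.364 d.
pupal: 38 / (16.6 − 5.6) = 38 / 11.0 = 3.455 d.
Sum = 10.763 ≈ 10.8 days.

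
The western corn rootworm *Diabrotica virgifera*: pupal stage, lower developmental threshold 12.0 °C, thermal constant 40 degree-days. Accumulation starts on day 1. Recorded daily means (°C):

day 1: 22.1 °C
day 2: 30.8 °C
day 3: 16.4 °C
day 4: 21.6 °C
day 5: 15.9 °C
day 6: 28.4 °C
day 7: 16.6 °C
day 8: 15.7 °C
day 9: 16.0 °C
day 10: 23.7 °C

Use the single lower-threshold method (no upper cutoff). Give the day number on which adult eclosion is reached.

day 4

Daily DD above 12.0 °C: 10.1, 18.8, 4.4, 9.6, 3.9, 16.4, 4.6, 3.7, 4.0, 11.7.
Cumulative: 10.1, 28.9, 33.3, 42.9, 46.8, 63.2, 67.8, 71.5, 75.5, 87.2.
The total first reaches 40 DD on day 4.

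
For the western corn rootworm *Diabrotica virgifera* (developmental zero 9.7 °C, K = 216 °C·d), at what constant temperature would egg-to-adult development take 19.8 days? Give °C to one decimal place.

Required daily accumulation = 216 / 19.8 = 10.909 DD/day.
T = T_base + 10.909 = 9.7 + 10.909 = 20.609 ≈ 20.6 °C.

20.6 °C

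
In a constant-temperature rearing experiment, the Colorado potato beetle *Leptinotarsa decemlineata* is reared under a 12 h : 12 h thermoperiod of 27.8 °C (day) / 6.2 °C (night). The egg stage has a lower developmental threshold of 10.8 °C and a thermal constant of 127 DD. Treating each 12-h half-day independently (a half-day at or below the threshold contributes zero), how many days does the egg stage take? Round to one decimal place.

Day half: max(0, 27.8 − 10.8) × 0.5 = 17.0 × 0.5 = 8.50 DD.
Night half: max(0, 6.2 − 10.8) × 0.5 = 0.0 × 0.5 = 0.00 DD.
Per 24 h: 8.50 DD/day.
Duration = 127 / 8.50 = 14.941 ≈ 14.9 days.

14.9 days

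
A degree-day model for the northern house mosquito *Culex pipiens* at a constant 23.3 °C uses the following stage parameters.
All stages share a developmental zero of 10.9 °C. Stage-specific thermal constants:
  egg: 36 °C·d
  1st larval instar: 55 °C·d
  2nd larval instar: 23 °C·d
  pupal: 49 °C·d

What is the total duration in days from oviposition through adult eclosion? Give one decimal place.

13.1 days

Daily accumulation at 23.3 °C = 23.3 − 10.9 = 12.4 DD/day.
Total K = 36 + 55 + 23 + 49 = 163 DD.
Total duration = 163 / 12.4 = 13.145 ≈ 13.1 days.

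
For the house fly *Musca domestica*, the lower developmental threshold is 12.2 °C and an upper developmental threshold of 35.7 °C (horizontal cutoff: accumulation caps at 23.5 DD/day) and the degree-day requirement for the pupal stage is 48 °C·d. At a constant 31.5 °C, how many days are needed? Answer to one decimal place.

2.5 days

Daily accumulation = 31.5 − 12.2 = 19.3 DD/day.
Duration = 48 / 19.3 = 2.487 ≈ 2.5 days.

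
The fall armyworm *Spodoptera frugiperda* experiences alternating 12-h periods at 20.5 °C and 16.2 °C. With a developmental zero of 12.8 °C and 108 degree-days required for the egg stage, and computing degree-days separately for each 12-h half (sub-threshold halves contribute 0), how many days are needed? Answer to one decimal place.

Day half: max(0, 20.5 − 12.8) × 0.5 = 7.7 × 0.5 = 3.85 DD.
Night half: max(0, 16.2 − 12.8) × 0.5 = 3.4 × 0.5 = 1.70 DD.
Per 24 h: 5.55 DD/day.
Duration = 108 / 5.55 = 19.459 ≈ 19.5 days.

19.5 days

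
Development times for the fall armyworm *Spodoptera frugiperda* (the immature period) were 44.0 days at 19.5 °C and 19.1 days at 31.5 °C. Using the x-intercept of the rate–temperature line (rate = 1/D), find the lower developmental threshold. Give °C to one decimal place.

Linear rate model ⇒ the product D·(T − T_b) is constant across temperatures.
44.0·(19.5 − T_b) = 19.1·(31.5 − T_b)
T_b = (44.0·19.5 − 19.1·31.5) / (44.0 − 19.1) = 256.35 / 24.9 = 10.295 °C ≈ 10.3 °C.

10.3 °C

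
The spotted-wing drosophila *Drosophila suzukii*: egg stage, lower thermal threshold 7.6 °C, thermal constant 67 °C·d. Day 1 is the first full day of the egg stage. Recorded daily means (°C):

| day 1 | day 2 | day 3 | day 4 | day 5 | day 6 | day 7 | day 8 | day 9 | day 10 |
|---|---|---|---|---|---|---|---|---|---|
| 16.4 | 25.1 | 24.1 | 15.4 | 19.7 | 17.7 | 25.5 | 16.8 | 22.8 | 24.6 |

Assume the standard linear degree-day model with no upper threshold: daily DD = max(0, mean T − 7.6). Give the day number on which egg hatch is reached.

Daily DD above 7.6 °C: 8.8, 17.5, 16.5, 7.8, 12.1, 10.1, 17.9, 9.2, 15.2, 17.0.
Cumulative: 8.8, 26.3, 42.8, 50.6, 62.7, 72.8, 90.7, 99.9, 115.1, 132.1.
The total first reaches 67 DD on day 6.

day 6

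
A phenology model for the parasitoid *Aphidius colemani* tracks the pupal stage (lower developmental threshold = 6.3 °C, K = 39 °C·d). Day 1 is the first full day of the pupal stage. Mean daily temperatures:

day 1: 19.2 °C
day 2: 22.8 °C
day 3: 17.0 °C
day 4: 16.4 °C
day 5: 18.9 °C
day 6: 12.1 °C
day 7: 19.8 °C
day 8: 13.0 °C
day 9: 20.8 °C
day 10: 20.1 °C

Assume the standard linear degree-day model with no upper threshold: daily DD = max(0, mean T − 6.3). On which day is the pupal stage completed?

day 3

Daily DD above 6.3 °C: 12.9, 16.5, 10.7, 10.1, 12.6, 5.8, 13.5, 6.7, 14.5, 13.8.
Cumulative: 12.9, 29.4, 40.1, 50.2, 62.8, 68.6, 82.1, 88.8, 103.3, 117.1.
The total first reaches 39 DD on day 3.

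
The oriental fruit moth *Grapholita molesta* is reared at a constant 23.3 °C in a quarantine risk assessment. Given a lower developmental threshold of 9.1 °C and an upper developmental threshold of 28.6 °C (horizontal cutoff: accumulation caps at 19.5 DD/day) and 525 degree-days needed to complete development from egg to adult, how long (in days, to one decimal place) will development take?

37.0 days

Daily accumulation = 23.3 − 9.1 = 14.2 DD/day.
Duration = 525 / 14.2 = 36.972 ≈ 37.0 days.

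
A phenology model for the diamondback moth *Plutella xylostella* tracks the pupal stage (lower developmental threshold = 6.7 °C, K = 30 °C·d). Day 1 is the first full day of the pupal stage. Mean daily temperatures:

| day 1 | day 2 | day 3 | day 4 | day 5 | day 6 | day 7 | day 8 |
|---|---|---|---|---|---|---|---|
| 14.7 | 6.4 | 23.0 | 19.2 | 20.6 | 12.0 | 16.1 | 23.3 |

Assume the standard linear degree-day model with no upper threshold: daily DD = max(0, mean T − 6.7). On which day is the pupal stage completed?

day 4

Daily DD above 6.7 °C: 8.0, 0.0, 16.3, 12.5, 13.9, 5.3, 9.4, 16.6.
Cumulative: 8.0, 8.0, 24.3, 36.8, 50.7, 56.0, 65.4, 82.0.
The total first reaches 30 DD on day 4.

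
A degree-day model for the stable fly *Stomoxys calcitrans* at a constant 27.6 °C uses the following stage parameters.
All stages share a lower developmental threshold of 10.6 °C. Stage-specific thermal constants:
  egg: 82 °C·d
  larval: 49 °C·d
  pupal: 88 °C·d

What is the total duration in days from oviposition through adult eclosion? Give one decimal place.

12.9 days

Daily accumulation at 27.6 °C = 27.6 − 10.6 = 17.0 DD/day.
Total K = 82 + 49 + 88 = 219 DD.
Total duration = 219 / 17.0 = 12.882 ≈ 12.9 days.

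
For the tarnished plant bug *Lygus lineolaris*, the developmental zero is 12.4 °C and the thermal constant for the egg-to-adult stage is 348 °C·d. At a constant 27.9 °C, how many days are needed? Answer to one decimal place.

Daily accumulation = 27.9 − 12.4 = 15.5 DD/day.
Duration = 348 / 15.5 = 22.452 ≈ 22.5 days.

22.5 days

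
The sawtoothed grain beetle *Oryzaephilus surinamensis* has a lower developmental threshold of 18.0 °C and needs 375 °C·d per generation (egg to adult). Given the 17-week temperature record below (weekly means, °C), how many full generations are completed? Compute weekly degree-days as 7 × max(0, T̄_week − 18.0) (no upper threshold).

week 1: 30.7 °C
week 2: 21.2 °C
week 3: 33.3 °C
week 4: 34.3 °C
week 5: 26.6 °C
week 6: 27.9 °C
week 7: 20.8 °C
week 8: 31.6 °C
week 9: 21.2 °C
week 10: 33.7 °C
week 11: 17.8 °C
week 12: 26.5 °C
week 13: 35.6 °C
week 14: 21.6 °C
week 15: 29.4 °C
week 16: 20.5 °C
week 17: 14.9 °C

2 generations

Weekly DD (7 × max(0, T̄ − 18.0)): 88.9, 22.4, 107.1, 114.1, 60.2, 69.3, 19.6, 95.2, 22.4, 109.9, 0.0, 59.5, 123.2, 25.2, 79.8, 17.5, 0.0.
Season total = 1014.3 DD.
Complete generations = ⌊1014.3 / 375⌋ = 2.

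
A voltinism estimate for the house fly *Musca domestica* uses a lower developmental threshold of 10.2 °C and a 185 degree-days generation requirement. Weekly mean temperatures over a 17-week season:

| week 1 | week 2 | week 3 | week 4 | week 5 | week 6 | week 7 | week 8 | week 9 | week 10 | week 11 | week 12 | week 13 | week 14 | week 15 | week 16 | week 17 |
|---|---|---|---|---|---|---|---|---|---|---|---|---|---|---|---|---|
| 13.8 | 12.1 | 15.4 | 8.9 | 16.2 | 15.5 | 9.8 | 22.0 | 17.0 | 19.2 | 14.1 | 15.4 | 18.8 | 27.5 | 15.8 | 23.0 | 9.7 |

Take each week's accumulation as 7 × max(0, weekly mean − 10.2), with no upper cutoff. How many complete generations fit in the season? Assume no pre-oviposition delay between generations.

3 generations

Weekly DD (7 × max(0, T̄ − 10.2)): 25.2, 13.3, 36.4, 0.0, 42.0, 37.1, 0.0, 82.6, 47.6, 63.0, 27.3, 36.4, 60.2, 121.1, 39.2, 89.6, 0.0.
Season total = 721.0 DD.
Complete generations = ⌊721.0 / 185⌋ = 3.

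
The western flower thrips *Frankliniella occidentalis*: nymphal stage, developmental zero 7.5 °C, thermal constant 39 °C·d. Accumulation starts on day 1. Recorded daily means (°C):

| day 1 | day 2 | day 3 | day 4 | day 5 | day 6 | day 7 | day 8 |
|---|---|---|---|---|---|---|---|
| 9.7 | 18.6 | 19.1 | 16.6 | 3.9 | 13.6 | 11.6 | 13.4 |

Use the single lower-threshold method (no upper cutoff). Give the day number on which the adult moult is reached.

Daily DD above 7.5 °C: 2.2, 11.1, 11.6, 9.1, 0.0, 6.1, 4.1, 5.9.
Cumulative: 2.2, 13.3, 24.9, 34.0, 34.0, 40.1, 44.2, 50.1.
The total first reaches 39 DD on day 6.

day 6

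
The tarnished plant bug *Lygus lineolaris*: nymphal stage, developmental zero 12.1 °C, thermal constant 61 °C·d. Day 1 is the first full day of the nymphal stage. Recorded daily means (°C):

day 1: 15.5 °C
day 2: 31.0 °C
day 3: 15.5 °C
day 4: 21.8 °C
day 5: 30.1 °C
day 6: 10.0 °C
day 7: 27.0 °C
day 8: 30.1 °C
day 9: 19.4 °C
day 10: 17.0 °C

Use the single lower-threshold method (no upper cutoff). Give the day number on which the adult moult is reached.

day 7

Daily DD above 12.1 °C: 3.4, 18.9, 3.4, 9.7, 18.0, 0.0, 14.9, 18.0, 7.3, 4.9.
Cumulative: 3.4, 22.3, 25.7, 35.4, 53.4, 53.4, 68.3, 86.3, 93.6, 98.5.
The total first reaches 61 DD on day 7.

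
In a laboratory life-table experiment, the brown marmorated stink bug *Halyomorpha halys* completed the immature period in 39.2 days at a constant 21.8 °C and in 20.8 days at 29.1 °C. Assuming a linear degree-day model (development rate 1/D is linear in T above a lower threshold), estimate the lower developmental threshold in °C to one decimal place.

13.5 °C

Under the model K = D·(T − T_b), so D₁·(T₁ − T_b) = D₂·(T₂ − T_b).
39.2·(21.8 − T_b) = 20.8·(29.1 − T_b)
T_b = (39.2·21.8 − 20.8·29.1) / (39.2 − 20.8) = 249.28 / 18.4 = 13.548 °C ≈ 13.5 °C.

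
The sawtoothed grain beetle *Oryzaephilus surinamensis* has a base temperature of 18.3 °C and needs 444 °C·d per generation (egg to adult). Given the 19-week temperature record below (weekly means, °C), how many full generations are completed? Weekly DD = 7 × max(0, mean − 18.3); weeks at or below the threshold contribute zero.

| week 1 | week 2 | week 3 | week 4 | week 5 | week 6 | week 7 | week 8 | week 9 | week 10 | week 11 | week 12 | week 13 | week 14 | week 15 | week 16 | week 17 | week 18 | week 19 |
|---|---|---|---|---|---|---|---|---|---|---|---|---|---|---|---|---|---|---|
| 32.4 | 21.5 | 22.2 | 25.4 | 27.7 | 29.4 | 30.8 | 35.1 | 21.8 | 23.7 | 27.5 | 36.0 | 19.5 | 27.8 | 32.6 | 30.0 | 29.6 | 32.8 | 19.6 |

2 generations

Weekly DD (7 × max(0, T̄ − 18.3)): 98.7, 22.4, 27.3, 49.7, 65.8, 77.7, 87.5, 117.6, 24.5, 37.8, 64.4, 123.9, 8.4, 66.5, 100.1, 81.9, 79.1, 101.5, 9.1.
Season total = 1243.9 DD.
Complete generations = ⌊1243.9 / 444⌋ = 2.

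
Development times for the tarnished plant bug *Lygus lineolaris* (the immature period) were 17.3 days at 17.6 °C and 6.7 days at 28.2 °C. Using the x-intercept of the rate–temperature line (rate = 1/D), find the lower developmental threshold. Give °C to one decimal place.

Under the model K = D·(T − T_b), so D₁·(T₁ − T_b) = D₂·(T₂ − T_b).
17.3·(17.6 − T_b) = 6.7·(28.2 − T_b)
T_b = (17.3·17.6 − 6.7·28.2) / (17.3 − 6.7) = 115.54 / 10.6 = 10.900 °C ≈ 10.9 °C.

10.9 °C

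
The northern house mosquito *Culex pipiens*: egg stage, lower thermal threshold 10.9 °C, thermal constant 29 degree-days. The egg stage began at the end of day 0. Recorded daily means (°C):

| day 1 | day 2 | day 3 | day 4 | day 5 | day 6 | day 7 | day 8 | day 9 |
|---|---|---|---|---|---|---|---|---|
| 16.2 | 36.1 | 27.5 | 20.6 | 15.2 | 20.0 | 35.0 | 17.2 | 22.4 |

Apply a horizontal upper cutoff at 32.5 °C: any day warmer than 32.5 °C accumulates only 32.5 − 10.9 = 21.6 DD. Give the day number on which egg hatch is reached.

Daily DD above 10.9 °C (capped at 21.6): 5.3, 21.6, 16.6, 9.7, 4.3, 9.1, 21.6, 6.3, 11.5.
Cumulative: 5.3, 26.9, 43.5, 53.2, 57.5, 66.6, 88.2, 94.5, 106.0.
The total first reaches 29 DD on day 3.

day 3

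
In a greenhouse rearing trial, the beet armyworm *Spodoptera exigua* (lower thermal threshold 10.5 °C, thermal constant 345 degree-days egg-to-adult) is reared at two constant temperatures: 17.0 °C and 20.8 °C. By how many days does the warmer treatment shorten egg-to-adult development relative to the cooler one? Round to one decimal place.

19.6 days

At 17.0 °C: 345 / (17.0 − 10.5) = 345 / 6.5 = 53.077 d.
At 20.8 °C: 345 / (20.8 − 10.5) = 345 / 10.3 = 33.495 d.
Difference = |53.077 − 33.495| = 19.582 ≈ 19.6 days.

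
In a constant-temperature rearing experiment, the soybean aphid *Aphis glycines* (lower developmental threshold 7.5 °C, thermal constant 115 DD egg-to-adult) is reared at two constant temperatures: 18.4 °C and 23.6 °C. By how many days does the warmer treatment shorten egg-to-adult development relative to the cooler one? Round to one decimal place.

At 18.4 °C: 115 / (18.4 − 7.5) = 115 / 10.9 = 10.550 d.
At 23.6 °C: 115 / (23.6 − 7.5) = 115 / 16.1 = 7.143 d.
Difference = |10.550 − 7.143| = 3.408 ≈ 3.4 days.

3.4 days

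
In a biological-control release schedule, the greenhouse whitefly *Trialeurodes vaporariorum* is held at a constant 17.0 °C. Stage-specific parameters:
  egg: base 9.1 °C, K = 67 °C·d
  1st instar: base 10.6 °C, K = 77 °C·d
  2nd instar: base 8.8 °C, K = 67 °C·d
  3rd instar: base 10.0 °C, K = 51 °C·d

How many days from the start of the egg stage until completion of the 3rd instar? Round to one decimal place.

36.0 days

egg: 67 / (17.0 − 9.1) = 67 / 7.9 = 8.481 d.
1st instar: 77 / (17.0 − 10.6) = 77 / 6.4 = 12.031 d.
2nd instar: 67 / (17.0 − 8.8) = 67 / 8.2 = 8.171 d.
3rd instar: 51 / (17.0 − 10.0) = 51 / 7.0 = 7.286 d.
Sum = 35.969 ≈ 36.0 days.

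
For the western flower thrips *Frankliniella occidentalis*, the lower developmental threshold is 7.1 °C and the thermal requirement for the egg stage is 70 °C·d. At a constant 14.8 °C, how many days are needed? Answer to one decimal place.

9.1 days

Daily accumulation = 14.8 − 7.1 = 7.7 DD/day.
Duration = 70 / 7.7 = 9.091 ≈ 9.1 days.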